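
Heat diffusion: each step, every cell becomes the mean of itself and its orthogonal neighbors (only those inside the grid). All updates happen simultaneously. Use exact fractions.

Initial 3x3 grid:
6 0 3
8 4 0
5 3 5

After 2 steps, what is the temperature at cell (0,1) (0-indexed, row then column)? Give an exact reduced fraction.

Step 1: cell (0,1) = 13/4
Step 2: cell (0,1) = 143/48
Full grid after step 2:
  41/9 143/48 29/12
  75/16 77/20 29/12
  46/9 61/16 119/36

Answer: 143/48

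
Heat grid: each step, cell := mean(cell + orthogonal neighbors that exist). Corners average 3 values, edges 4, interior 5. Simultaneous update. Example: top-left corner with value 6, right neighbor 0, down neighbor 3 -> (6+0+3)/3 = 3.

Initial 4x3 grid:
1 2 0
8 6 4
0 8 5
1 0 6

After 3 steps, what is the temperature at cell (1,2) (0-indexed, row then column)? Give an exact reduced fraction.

Answer: 563/150

Derivation:
Step 1: cell (1,2) = 15/4
Step 2: cell (1,2) = 171/40
Step 3: cell (1,2) = 563/150
Full grid after step 3:
  7861/2160 47153/14400 2477/720
  6481/1800 24517/6000 563/150
  6641/1800 7449/2000 7891/1800
  6263/2160 17621/4800 8293/2160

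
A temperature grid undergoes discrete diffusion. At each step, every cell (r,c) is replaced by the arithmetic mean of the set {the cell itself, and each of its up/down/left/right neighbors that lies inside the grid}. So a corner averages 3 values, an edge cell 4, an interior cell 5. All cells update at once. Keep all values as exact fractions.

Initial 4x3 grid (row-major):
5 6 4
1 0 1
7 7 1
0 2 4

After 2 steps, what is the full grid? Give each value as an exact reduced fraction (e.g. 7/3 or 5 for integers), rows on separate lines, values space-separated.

Answer: 11/3 173/48 107/36
7/2 149/50 137/48
67/20 333/100 629/240
10/3 719/240 53/18

Derivation:
After step 1:
  4 15/4 11/3
  13/4 3 3/2
  15/4 17/5 13/4
  3 13/4 7/3
After step 2:
  11/3 173/48 107/36
  7/2 149/50 137/48
  67/20 333/100 629/240
  10/3 719/240 53/18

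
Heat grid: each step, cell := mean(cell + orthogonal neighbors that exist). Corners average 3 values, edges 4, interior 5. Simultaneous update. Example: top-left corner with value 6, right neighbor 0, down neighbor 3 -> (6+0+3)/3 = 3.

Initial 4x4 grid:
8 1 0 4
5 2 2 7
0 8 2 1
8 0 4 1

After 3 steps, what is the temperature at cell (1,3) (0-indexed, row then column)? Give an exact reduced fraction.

Step 1: cell (1,3) = 7/2
Step 2: cell (1,3) = 751/240
Step 3: cell (1,3) = 21571/7200
Full grid after step 3:
  4043/1080 11363/3600 10643/3600 6331/2160
  6559/1800 10457/3000 17269/6000 21571/7200
  7231/1800 19201/6000 1543/500 6473/2400
  7759/2160 25609/7200 6443/2400 487/180

Answer: 21571/7200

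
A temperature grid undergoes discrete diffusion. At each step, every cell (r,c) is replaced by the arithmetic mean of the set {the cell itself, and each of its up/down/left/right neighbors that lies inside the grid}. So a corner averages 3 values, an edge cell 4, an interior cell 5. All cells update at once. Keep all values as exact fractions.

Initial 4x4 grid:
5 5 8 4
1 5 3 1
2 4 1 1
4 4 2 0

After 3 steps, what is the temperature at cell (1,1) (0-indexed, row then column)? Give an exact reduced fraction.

Step 1: cell (1,1) = 18/5
Step 2: cell (1,1) = 97/25
Step 3: cell (1,1) = 21697/6000
Full grid after step 3:
  8671/2160 31099/7200 29459/7200 8111/2160
  13097/3600 21697/6000 20297/6000 10327/3600
  457/144 18371/6000 4937/2000 31/16
  6677/2160 4069/1440 341/160 1159/720

Answer: 21697/6000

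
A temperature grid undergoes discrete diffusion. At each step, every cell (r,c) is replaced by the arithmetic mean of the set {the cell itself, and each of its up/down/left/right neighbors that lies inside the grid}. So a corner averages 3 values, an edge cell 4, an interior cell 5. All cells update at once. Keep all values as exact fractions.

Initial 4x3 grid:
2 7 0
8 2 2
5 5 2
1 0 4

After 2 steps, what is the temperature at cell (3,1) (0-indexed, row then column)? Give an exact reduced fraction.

Step 1: cell (3,1) = 5/2
Step 2: cell (3,1) = 93/40
Full grid after step 2:
  38/9 973/240 29/12
  73/15 161/50 251/80
  69/20 181/50 191/80
  37/12 93/40 31/12

Answer: 93/40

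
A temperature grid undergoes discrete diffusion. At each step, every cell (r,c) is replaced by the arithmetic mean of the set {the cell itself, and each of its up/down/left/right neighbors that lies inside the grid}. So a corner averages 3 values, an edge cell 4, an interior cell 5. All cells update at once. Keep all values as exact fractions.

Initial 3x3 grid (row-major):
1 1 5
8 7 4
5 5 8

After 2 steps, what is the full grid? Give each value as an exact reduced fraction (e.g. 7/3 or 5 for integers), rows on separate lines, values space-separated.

After step 1:
  10/3 7/2 10/3
  21/4 5 6
  6 25/4 17/3
After step 2:
  145/36 91/24 77/18
  235/48 26/5 5
  35/6 275/48 215/36

Answer: 145/36 91/24 77/18
235/48 26/5 5
35/6 275/48 215/36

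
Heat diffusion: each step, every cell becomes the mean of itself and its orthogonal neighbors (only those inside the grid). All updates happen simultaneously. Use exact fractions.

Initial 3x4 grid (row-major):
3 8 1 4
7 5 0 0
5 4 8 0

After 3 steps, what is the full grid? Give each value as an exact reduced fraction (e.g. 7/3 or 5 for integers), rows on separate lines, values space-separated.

Answer: 1793/360 107/25 5629/1800 2519/1080
18103/3600 6587/1500 4787/1500 4139/1800
5479/1080 4027/900 1501/450 2789/1080

Derivation:
After step 1:
  6 17/4 13/4 5/3
  5 24/5 14/5 1
  16/3 11/2 3 8/3
After step 2:
  61/12 183/40 359/120 71/36
  317/60 447/100 297/100 61/30
  95/18 559/120 419/120 20/9
After step 3:
  1793/360 107/25 5629/1800 2519/1080
  18103/3600 6587/1500 4787/1500 4139/1800
  5479/1080 4027/900 1501/450 2789/1080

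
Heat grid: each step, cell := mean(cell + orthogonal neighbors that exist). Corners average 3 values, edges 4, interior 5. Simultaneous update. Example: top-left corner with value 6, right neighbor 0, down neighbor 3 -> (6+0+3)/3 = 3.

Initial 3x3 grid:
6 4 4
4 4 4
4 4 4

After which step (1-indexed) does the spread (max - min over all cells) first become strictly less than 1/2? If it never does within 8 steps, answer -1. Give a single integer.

Step 1: max=14/3, min=4, spread=2/3
Step 2: max=41/9, min=4, spread=5/9
Step 3: max=473/108, min=4, spread=41/108
  -> spread < 1/2 first at step 3
Step 4: max=28051/6480, min=731/180, spread=347/1296
Step 5: max=1662137/388800, min=7357/1800, spread=2921/15552
Step 6: max=99140539/23328000, min=889483/216000, spread=24611/186624
Step 7: max=5917442033/1399680000, min=20096741/4860000, spread=207329/2239488
Step 8: max=353953152451/83980800000, min=1075601599/259200000, spread=1746635/26873856

Answer: 3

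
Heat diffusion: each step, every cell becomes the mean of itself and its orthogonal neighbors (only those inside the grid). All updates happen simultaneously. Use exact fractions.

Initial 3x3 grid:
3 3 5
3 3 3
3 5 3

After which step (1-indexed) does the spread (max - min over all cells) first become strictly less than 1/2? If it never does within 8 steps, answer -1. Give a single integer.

Answer: 2

Derivation:
Step 1: max=11/3, min=3, spread=2/3
Step 2: max=427/120, min=19/6, spread=47/120
  -> spread < 1/2 first at step 2
Step 3: max=1921/540, min=131/40, spread=61/216
Step 4: max=113837/32400, min=71633/21600, spread=511/2592
Step 5: max=6791089/1944000, min=4347851/1296000, spread=4309/31104
Step 6: max=404903633/116640000, min=87458099/25920000, spread=36295/373248
Step 7: max=24204243901/6998400000, min=15817649059/4665600000, spread=305773/4478976
Step 8: max=1447809511397/419904000000, min=951789929473/279936000000, spread=2575951/53747712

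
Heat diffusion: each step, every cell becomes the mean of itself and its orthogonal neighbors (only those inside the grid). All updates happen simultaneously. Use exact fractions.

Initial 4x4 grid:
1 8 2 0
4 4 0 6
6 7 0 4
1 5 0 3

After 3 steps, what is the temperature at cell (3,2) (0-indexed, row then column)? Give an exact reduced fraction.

Answer: 809/288

Derivation:
Step 1: cell (3,2) = 2
Step 2: cell (3,2) = 587/240
Step 3: cell (3,2) = 809/288
Full grid after step 3:
  4333/1080 25829/7200 21637/7200 364/135
  29129/7200 11101/3000 4501/1500 19207/7200
  3233/800 3599/1000 4349/1500 767/288
  1379/360 2713/800 809/288 679/270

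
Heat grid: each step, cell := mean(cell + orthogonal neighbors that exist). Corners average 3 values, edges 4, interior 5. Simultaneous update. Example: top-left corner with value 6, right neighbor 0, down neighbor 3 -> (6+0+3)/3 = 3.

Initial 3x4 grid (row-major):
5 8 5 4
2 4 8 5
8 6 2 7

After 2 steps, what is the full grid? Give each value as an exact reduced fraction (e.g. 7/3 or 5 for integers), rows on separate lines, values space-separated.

Answer: 61/12 447/80 1273/240 203/36
1241/240 513/100 142/25 151/30
181/36 1301/240 1213/240 197/36

Derivation:
After step 1:
  5 11/2 25/4 14/3
  19/4 28/5 24/5 6
  16/3 5 23/4 14/3
After step 2:
  61/12 447/80 1273/240 203/36
  1241/240 513/100 142/25 151/30
  181/36 1301/240 1213/240 197/36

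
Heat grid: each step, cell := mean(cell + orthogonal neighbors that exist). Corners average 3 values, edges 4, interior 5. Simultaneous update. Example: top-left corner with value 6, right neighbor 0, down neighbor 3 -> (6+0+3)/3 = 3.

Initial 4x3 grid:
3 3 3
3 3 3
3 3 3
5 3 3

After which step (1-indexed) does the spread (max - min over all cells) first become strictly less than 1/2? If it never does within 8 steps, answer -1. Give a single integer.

Answer: 3

Derivation:
Step 1: max=11/3, min=3, spread=2/3
Step 2: max=32/9, min=3, spread=5/9
Step 3: max=365/108, min=3, spread=41/108
  -> spread < 1/2 first at step 3
Step 4: max=43097/12960, min=3, spread=4217/12960
Step 5: max=2541949/777600, min=10879/3600, spread=38417/155520
Step 6: max=151168211/46656000, min=218597/72000, spread=1903471/9331200
Step 7: max=8999069089/2799360000, min=6595759/2160000, spread=18038617/111974400
Step 8: max=537152982851/167961600000, min=596126759/194400000, spread=883978523/6718464000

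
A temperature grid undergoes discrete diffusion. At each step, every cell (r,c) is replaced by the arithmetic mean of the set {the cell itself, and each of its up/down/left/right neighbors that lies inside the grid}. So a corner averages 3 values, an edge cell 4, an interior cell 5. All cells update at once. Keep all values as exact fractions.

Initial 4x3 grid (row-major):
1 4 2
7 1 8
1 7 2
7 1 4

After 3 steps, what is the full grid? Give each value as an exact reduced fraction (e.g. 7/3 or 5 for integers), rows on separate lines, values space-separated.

After step 1:
  4 2 14/3
  5/2 27/5 13/4
  11/2 12/5 21/4
  3 19/4 7/3
After step 2:
  17/6 241/60 119/36
  87/20 311/100 557/120
  67/20 233/50 397/120
  53/12 749/240 37/9
After step 3:
  56/15 11939/3600 4307/1080
  4093/1200 12467/3000 12929/3600
  5033/1200 21059/6000 15049/3600
  871/240 58711/14400 7589/2160

Answer: 56/15 11939/3600 4307/1080
4093/1200 12467/3000 12929/3600
5033/1200 21059/6000 15049/3600
871/240 58711/14400 7589/2160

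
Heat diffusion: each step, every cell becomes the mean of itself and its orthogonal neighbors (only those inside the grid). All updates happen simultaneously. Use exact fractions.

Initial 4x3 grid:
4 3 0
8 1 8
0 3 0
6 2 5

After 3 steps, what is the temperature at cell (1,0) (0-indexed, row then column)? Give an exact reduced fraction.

Step 1: cell (1,0) = 13/4
Step 2: cell (1,0) = 171/40
Step 3: cell (1,0) = 1979/600
Full grid after step 3:
  1381/360 11279/3600 7261/2160
  1979/600 21589/6000 20473/7200
  12929/3600 5643/2000 23633/7200
  3251/1080 3973/1200 6077/2160

Answer: 1979/600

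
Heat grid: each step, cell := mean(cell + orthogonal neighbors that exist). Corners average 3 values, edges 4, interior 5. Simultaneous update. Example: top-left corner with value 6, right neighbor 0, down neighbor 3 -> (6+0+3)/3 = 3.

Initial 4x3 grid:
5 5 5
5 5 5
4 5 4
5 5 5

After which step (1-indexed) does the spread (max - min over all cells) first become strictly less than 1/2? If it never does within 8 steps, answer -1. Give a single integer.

Answer: 1

Derivation:
Step 1: max=5, min=23/5, spread=2/5
  -> spread < 1/2 first at step 1
Step 2: max=5, min=563/120, spread=37/120
Step 3: max=355/72, min=5123/1080, spread=101/540
Step 4: max=22109/4500, min=128449/27000, spread=841/5400
Step 5: max=791701/162000, min=289871/60750, spread=11227/97200
Step 6: max=39510457/8100000, min=464465659/97200000, spread=386393/3888000
Step 7: max=2364558563/486000000, min=4189100519/874800000, spread=41940559/546750000
Step 8: max=141715718917/29160000000, min=1677223923379/349920000000, spread=186917629/2799360000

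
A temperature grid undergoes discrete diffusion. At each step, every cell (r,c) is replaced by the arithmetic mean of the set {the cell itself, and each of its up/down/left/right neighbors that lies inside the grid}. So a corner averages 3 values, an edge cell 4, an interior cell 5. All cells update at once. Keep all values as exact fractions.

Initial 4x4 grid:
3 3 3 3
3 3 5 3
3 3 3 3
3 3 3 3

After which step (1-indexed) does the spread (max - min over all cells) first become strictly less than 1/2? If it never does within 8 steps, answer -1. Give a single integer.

Step 1: max=7/2, min=3, spread=1/2
Step 2: max=86/25, min=3, spread=11/25
  -> spread < 1/2 first at step 2
Step 3: max=3967/1200, min=3, spread=367/1200
Step 4: max=17771/5400, min=913/300, spread=1337/5400
Step 5: max=527669/162000, min=27469/9000, spread=33227/162000
Step 6: max=15794327/4860000, min=166049/54000, spread=849917/4860000
Step 7: max=471114347/145800000, min=2498533/810000, spread=21378407/145800000
Step 8: max=14088462371/4374000000, min=752688343/243000000, spread=540072197/4374000000

Answer: 2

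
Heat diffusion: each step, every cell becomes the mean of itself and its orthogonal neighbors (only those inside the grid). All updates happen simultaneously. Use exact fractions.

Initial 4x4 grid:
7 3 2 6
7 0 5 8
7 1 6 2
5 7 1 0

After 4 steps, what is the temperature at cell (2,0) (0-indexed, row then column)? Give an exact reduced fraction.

Answer: 992729/216000

Derivation:
Step 1: cell (2,0) = 5
Step 2: cell (2,0) = 1247/240
Step 3: cell (2,0) = 33659/7200
Step 4: cell (2,0) = 992729/216000
Full grid after step 4:
  286951/64800 228781/54000 230381/54000 280499/64800
  964849/216000 764353/180000 28973/7200 892109/216000
  992729/216000 147289/36000 15141/4000 257959/72000
  291179/64800 111133/27000 31223/9000 72413/21600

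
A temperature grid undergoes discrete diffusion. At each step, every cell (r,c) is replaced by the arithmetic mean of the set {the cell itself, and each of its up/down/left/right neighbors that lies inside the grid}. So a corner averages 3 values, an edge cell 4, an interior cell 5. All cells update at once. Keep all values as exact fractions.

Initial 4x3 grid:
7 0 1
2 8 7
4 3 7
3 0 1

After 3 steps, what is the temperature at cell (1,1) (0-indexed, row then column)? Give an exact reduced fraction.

Answer: 11801/3000

Derivation:
Step 1: cell (1,1) = 4
Step 2: cell (1,1) = 117/25
Step 3: cell (1,1) = 11801/3000
Full grid after step 3:
  181/48 14687/3600 1697/432
  9793/2400 11801/3000 31279/7200
  24209/7200 7629/2000 27109/7200
  1601/540 13981/4800 454/135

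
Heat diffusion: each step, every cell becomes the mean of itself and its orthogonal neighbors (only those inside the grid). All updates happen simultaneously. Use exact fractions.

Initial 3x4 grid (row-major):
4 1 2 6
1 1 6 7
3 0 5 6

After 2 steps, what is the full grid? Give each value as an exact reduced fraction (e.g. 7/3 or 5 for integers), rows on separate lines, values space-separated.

After step 1:
  2 2 15/4 5
  9/4 9/5 21/5 25/4
  4/3 9/4 17/4 6
After step 2:
  25/12 191/80 299/80 5
  443/240 5/2 81/20 429/80
  35/18 289/120 167/40 11/2

Answer: 25/12 191/80 299/80 5
443/240 5/2 81/20 429/80
35/18 289/120 167/40 11/2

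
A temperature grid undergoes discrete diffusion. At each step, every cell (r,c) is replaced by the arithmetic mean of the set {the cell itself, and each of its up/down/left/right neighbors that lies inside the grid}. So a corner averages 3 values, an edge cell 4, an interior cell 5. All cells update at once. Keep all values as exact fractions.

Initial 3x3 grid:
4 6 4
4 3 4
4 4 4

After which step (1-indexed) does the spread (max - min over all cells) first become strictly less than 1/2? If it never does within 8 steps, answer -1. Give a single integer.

Step 1: max=14/3, min=15/4, spread=11/12
Step 2: max=1067/240, min=23/6, spread=49/80
Step 3: max=577/135, min=18713/4800, spread=16223/43200
  -> spread < 1/2 first at step 3
Step 4: max=3648683/864000, min=85879/21600, spread=213523/864000
Step 5: max=1012979/243000, min=69205417/17280000, spread=25457807/155520000
Step 6: max=12906264347/3110400000, min=104678837/25920000, spread=344803907/3110400000
Step 7: max=7220325697/1749600000, min=84002400851/20736000000, spread=42439400063/559872000000
Step 8: max=46115771094923/11197440000000, min=15174056875391/3732480000000, spread=3799043/71663616

Answer: 3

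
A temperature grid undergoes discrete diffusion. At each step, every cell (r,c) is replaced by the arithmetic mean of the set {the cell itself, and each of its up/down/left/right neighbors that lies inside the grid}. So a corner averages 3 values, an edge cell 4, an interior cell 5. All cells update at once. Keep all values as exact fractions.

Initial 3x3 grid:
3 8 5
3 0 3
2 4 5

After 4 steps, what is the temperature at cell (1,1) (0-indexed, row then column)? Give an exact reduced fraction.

Step 1: cell (1,1) = 18/5
Step 2: cell (1,1) = 78/25
Step 3: cell (1,1) = 911/250
Step 4: cell (1,1) = 52117/15000
Full grid after step 4:
  115763/32400 46297/12000 505627/129600
  735721/216000 52117/15000 3262259/864000
  134159/43200 964003/288000 12407/3600

Answer: 52117/15000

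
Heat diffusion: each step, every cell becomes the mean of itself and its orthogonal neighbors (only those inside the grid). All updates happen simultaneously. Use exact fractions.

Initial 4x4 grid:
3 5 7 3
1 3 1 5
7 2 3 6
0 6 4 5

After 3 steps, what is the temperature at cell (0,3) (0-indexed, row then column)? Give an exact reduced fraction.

Step 1: cell (0,3) = 5
Step 2: cell (0,3) = 17/4
Step 3: cell (0,3) = 43/10
Full grid after step 3:
  1199/360 284/75 387/100 43/10
  1383/400 3299/1000 397/100 809/200
  11539/3600 11083/3000 467/125 867/200
  3931/1080 3211/900 629/150 257/60

Answer: 43/10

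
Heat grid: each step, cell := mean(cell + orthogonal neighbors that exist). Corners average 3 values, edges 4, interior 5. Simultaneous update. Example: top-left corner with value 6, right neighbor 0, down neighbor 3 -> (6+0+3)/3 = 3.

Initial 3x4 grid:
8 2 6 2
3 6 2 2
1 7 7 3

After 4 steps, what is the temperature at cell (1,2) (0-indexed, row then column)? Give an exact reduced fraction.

Step 1: cell (1,2) = 23/5
Step 2: cell (1,2) = 93/25
Step 3: cell (1,2) = 24953/6000
Step 4: cell (1,2) = 1417897/360000
Full grid after step 4:
  288851/64800 453841/108000 428071/108000 461287/129600
  209911/48000 263837/60000 1417897/360000 3254363/864000
  290551/64800 233233/54000 4726/1125 165829/43200

Answer: 1417897/360000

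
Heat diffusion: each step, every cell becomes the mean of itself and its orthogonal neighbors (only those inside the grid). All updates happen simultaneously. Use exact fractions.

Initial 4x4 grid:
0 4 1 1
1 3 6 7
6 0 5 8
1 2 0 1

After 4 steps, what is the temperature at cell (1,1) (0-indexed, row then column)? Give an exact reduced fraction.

Step 1: cell (1,1) = 14/5
Step 2: cell (1,1) = 149/50
Step 3: cell (1,1) = 8399/3000
Step 4: cell (1,1) = 259007/90000
Full grid after step 4:
  79217/32400 73889/27000 10049/3000 3251/864
  265811/108000 259007/90000 69187/20000 281801/72000
  89341/36000 32659/12000 100919/30000 269329/72000
  49501/21600 185557/72000 215749/72000 37289/10800

Answer: 259007/90000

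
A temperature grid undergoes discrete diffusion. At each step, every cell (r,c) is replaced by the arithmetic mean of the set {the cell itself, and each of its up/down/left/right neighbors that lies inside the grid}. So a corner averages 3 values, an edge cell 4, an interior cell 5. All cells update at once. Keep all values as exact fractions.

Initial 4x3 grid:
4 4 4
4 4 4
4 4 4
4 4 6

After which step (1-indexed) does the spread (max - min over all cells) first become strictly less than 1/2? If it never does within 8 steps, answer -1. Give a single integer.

Step 1: max=14/3, min=4, spread=2/3
Step 2: max=41/9, min=4, spread=5/9
Step 3: max=473/108, min=4, spread=41/108
  -> spread < 1/2 first at step 3
Step 4: max=56057/12960, min=4, spread=4217/12960
Step 5: max=3319549/777600, min=14479/3600, spread=38417/155520
Step 6: max=197824211/46656000, min=290597/72000, spread=1903471/9331200
Step 7: max=11798429089/2799360000, min=8755759/2160000, spread=18038617/111974400
Step 8: max=705114582851/167961600000, min=790526759/194400000, spread=883978523/6718464000

Answer: 3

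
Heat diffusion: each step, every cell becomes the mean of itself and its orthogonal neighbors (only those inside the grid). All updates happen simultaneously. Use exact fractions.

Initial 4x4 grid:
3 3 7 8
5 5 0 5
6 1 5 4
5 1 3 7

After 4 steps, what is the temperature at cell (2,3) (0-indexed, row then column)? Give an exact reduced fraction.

Answer: 56749/13500

Derivation:
Step 1: cell (2,3) = 21/4
Step 2: cell (2,3) = 503/120
Step 3: cell (2,3) = 4037/900
Step 4: cell (2,3) = 56749/13500
Full grid after step 4:
  66937/16200 444593/108000 491441/108000 152039/32400
  418613/108000 182107/45000 373709/90000 62437/13500
  45853/12000 109721/30000 7273/1800 56749/13500
  7823/2160 22249/6000 203881/54000 67339/16200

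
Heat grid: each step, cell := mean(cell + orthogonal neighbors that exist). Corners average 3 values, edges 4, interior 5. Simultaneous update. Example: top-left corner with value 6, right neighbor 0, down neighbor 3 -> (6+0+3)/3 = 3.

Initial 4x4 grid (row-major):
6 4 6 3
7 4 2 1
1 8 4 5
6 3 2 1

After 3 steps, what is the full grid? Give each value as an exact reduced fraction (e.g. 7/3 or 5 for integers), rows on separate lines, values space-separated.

After step 1:
  17/3 5 15/4 10/3
  9/2 5 17/5 11/4
  11/2 4 21/5 11/4
  10/3 19/4 5/2 8/3
After step 2:
  91/18 233/48 929/240 59/18
  31/6 219/50 191/50 367/120
  13/3 469/100 337/100 371/120
  163/36 175/48 847/240 95/36
After step 3:
  2171/432 32689/7200 28481/7200 7349/2160
  8521/1800 27493/6000 22199/6000 11923/3600
  8423/1800 24503/6000 22201/6000 10943/3600
  1801/432 29507/7200 23731/7200 6667/2160

Answer: 2171/432 32689/7200 28481/7200 7349/2160
8521/1800 27493/6000 22199/6000 11923/3600
8423/1800 24503/6000 22201/6000 10943/3600
1801/432 29507/7200 23731/7200 6667/2160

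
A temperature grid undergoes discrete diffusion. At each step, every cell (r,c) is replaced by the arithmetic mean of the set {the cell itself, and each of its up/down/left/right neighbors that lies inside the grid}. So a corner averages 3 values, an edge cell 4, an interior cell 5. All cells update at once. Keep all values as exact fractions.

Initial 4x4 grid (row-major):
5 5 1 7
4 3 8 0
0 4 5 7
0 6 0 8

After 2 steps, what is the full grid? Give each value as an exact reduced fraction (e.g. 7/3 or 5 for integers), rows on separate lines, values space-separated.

After step 1:
  14/3 7/2 21/4 8/3
  3 24/5 17/5 11/2
  2 18/5 24/5 5
  2 5/2 19/4 5
After step 2:
  67/18 1093/240 889/240 161/36
  217/60 183/50 19/4 497/120
  53/20 177/50 431/100 203/40
  13/6 257/80 341/80 59/12

Answer: 67/18 1093/240 889/240 161/36
217/60 183/50 19/4 497/120
53/20 177/50 431/100 203/40
13/6 257/80 341/80 59/12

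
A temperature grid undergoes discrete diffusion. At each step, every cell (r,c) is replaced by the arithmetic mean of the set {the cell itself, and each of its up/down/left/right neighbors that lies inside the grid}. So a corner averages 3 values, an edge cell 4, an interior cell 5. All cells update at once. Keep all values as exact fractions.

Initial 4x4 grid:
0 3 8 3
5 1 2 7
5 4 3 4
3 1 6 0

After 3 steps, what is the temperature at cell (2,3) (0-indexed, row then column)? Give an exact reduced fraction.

Answer: 13099/3600

Derivation:
Step 1: cell (2,3) = 7/2
Step 2: cell (2,3) = 439/120
Step 3: cell (2,3) = 13099/3600
Full grid after step 3:
  329/108 151/45 239/60 1607/360
  1109/360 2513/750 3807/1000 331/80
  671/200 1613/500 10543/3000 13099/3600
  146/45 1993/600 5717/1800 3619/1080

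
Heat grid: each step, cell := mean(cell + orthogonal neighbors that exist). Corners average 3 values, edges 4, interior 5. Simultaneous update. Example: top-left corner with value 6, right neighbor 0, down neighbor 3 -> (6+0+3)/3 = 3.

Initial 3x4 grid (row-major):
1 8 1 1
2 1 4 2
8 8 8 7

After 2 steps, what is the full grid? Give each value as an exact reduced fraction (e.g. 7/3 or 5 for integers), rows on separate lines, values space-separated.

Answer: 113/36 871/240 647/240 25/9
259/60 99/25 431/100 137/40
61/12 59/10 82/15 191/36

Derivation:
After step 1:
  11/3 11/4 7/2 4/3
  3 23/5 16/5 7/2
  6 25/4 27/4 17/3
After step 2:
  113/36 871/240 647/240 25/9
  259/60 99/25 431/100 137/40
  61/12 59/10 82/15 191/36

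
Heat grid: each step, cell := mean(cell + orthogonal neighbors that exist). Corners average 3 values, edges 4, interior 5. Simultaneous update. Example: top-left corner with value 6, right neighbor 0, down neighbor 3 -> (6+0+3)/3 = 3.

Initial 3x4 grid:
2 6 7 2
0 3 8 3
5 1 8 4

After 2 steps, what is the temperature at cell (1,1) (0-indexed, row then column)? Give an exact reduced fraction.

Answer: 413/100

Derivation:
Step 1: cell (1,1) = 18/5
Step 2: cell (1,1) = 413/100
Full grid after step 2:
  29/9 991/240 401/80 14/3
  323/120 413/100 493/100 381/80
  35/12 151/40 203/40 29/6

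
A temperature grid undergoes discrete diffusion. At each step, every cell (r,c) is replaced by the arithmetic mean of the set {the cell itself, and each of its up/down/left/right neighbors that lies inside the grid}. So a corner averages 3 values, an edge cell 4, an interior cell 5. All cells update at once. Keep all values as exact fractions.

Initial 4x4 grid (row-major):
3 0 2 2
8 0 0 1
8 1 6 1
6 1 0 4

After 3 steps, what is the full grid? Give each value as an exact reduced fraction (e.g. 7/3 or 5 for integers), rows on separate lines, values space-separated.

After step 1:
  11/3 5/4 1 5/3
  19/4 9/5 9/5 1
  23/4 16/5 8/5 3
  5 2 11/4 5/3
After step 2:
  29/9 463/240 343/240 11/9
  479/120 64/25 36/25 28/15
  187/40 287/100 247/100 109/60
  17/4 259/80 481/240 89/36
After step 3:
  6583/2160 16453/7200 10837/7200 3253/2160
  3251/900 15349/6000 11719/6000 5711/3600
  296/75 253/80 12721/6000 7763/3600
  973/240 7417/2400 18331/7200 4531/2160

Answer: 6583/2160 16453/7200 10837/7200 3253/2160
3251/900 15349/6000 11719/6000 5711/3600
296/75 253/80 12721/6000 7763/3600
973/240 7417/2400 18331/7200 4531/2160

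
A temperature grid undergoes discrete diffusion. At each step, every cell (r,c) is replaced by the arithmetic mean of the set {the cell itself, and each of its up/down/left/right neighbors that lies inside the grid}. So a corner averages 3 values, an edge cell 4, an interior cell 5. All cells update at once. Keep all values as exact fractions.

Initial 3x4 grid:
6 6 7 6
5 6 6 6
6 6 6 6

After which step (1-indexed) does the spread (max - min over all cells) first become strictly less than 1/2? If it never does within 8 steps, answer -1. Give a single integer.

Answer: 3

Derivation:
Step 1: max=19/3, min=17/3, spread=2/3
Step 2: max=751/120, min=1373/240, spread=43/80
Step 3: max=6691/1080, min=12523/2160, spread=859/2160
  -> spread < 1/2 first at step 3
Step 4: max=39773/6480, min=151909/25920, spread=7183/25920
Step 5: max=1189931/194400, min=9141071/1555200, spread=378377/1555200
Step 6: max=4441771/729000, min=551172133/93312000, spread=3474911/18662400
Step 7: max=2126751817/349920000, min=33156018767/5598720000, spread=174402061/1119744000
Step 8: max=63636836509/10497600000, min=1994702176813/335923200000, spread=1667063659/13436928000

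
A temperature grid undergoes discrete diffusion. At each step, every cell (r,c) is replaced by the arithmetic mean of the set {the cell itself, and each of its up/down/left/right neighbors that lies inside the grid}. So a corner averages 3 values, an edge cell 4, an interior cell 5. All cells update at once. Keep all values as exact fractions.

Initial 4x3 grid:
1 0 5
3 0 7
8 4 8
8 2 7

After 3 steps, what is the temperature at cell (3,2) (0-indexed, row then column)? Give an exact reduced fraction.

Step 1: cell (3,2) = 17/3
Step 2: cell (3,2) = 209/36
Step 3: cell (3,2) = 11899/2160
Full grid after step 3:
  5453/2160 20147/7200 629/180
  23927/7200 22181/6000 2521/600
  3723/800 14273/3000 18641/3600
  947/180 78269/14400 11899/2160

Answer: 11899/2160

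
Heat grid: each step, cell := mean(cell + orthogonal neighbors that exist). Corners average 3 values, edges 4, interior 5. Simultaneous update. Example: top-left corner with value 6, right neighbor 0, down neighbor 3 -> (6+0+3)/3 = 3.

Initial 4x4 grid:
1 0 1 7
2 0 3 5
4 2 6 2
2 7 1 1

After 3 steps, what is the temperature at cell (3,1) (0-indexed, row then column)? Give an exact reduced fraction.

Answer: 4471/1440

Derivation:
Step 1: cell (3,1) = 3
Step 2: cell (3,1) = 893/240
Step 3: cell (3,1) = 4471/1440
Full grid after step 3:
  499/360 4339/2400 19217/7200 367/108
  4759/2400 2141/1000 883/300 24047/7200
  773/288 4493/1500 8761/3000 23351/7200
  1817/540 4471/1440 22811/7200 3079/1080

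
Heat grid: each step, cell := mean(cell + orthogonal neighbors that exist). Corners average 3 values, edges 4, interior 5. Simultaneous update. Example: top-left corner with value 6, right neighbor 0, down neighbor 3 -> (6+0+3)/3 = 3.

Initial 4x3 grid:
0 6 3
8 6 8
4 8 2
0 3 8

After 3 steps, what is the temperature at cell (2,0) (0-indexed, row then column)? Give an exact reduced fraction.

Answer: 17179/3600

Derivation:
Step 1: cell (2,0) = 5
Step 2: cell (2,0) = 493/120
Step 3: cell (2,0) = 17179/3600
Full grid after step 3:
  10777/2160 69511/14400 2893/540
  4211/900 16357/3000 37363/7200
  17179/3600 14237/3000 39383/7200
  8741/2160 67811/14400 641/135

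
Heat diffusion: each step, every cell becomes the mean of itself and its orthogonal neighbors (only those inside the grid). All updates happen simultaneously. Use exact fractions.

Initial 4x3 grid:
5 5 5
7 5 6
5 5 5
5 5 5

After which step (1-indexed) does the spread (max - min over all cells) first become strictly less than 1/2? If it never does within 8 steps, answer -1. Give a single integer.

Step 1: max=17/3, min=5, spread=2/3
Step 2: max=167/30, min=5, spread=17/30
Step 3: max=736/135, min=365/72, spread=413/1080
  -> spread < 1/2 first at step 3
Step 4: max=21781/4050, min=15391/3000, spread=20063/81000
Step 5: max=5222471/972000, min=1667647/324000, spread=21953/97200
Step 6: max=155808677/29160000, min=12580771/2430000, spread=193577/1166400
Step 7: max=9328073443/1749600000, min=1513346953/291600000, spread=9919669/69984000
Step 8: max=558082244387/104976000000, min=11383935469/2187000000, spread=18645347/167961600

Answer: 3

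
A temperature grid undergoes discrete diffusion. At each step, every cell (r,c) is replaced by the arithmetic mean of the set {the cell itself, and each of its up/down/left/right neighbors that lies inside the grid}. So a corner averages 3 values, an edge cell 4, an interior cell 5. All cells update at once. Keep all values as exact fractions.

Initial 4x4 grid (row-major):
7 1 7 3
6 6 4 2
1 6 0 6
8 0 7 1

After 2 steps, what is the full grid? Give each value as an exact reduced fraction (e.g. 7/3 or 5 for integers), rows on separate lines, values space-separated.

Answer: 179/36 137/30 21/5 23/6
1171/240 17/4 41/10 69/20
317/80 223/50 61/20 229/60
9/2 257/80 991/240 107/36

Derivation:
After step 1:
  14/3 21/4 15/4 4
  5 23/5 19/5 15/4
  21/4 13/5 23/5 9/4
  3 21/4 2 14/3
After step 2:
  179/36 137/30 21/5 23/6
  1171/240 17/4 41/10 69/20
  317/80 223/50 61/20 229/60
  9/2 257/80 991/240 107/36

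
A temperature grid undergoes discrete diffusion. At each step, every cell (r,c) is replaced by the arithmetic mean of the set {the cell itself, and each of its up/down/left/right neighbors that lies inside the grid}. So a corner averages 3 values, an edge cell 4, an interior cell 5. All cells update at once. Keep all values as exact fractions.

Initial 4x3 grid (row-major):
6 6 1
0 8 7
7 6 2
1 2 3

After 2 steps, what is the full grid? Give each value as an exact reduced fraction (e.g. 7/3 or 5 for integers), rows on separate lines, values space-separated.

After step 1:
  4 21/4 14/3
  21/4 27/5 9/2
  7/2 5 9/2
  10/3 3 7/3
After step 2:
  29/6 1159/240 173/36
  363/80 127/25 143/30
  205/48 107/25 49/12
  59/18 41/12 59/18

Answer: 29/6 1159/240 173/36
363/80 127/25 143/30
205/48 107/25 49/12
59/18 41/12 59/18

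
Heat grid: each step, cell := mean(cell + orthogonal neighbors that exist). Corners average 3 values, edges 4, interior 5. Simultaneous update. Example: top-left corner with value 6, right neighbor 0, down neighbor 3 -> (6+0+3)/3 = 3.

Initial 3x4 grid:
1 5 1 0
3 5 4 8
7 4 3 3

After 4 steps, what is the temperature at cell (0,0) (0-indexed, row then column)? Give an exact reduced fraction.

Step 1: cell (0,0) = 3
Step 2: cell (0,0) = 10/3
Step 3: cell (0,0) = 419/120
Step 4: cell (0,0) = 19567/5400
Full grid after step 4:
  19567/5400 7001/2000 5207/1500 148331/43200
  418439/108000 693499/180000 1337273/360000 3216337/864000
  269029/64800 883483/216000 872683/216000 507143/129600

Answer: 19567/5400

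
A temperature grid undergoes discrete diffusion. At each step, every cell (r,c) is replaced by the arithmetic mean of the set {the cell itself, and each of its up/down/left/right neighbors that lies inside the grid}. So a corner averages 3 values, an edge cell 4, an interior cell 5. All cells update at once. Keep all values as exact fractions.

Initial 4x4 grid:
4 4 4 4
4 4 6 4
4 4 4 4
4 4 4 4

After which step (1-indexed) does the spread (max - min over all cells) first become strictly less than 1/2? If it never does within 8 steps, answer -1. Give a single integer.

Answer: 2

Derivation:
Step 1: max=9/2, min=4, spread=1/2
Step 2: max=111/25, min=4, spread=11/25
  -> spread < 1/2 first at step 2
Step 3: max=5167/1200, min=4, spread=367/1200
Step 4: max=23171/5400, min=1213/300, spread=1337/5400
Step 5: max=689669/162000, min=36469/9000, spread=33227/162000
Step 6: max=20654327/4860000, min=220049/54000, spread=849917/4860000
Step 7: max=616914347/145800000, min=3308533/810000, spread=21378407/145800000
Step 8: max=18462462371/4374000000, min=995688343/243000000, spread=540072197/4374000000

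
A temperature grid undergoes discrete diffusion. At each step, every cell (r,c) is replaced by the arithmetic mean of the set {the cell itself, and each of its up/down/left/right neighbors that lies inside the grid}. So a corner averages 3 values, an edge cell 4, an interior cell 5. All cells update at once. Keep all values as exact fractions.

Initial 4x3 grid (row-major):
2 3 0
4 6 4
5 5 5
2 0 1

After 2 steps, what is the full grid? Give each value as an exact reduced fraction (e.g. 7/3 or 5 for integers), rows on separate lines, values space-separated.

Answer: 10/3 749/240 53/18
313/80 387/100 427/120
887/240 367/100 137/40
25/9 79/30 31/12

Derivation:
After step 1:
  3 11/4 7/3
  17/4 22/5 15/4
  4 21/5 15/4
  7/3 2 2
After step 2:
  10/3 749/240 53/18
  313/80 387/100 427/120
  887/240 367/100 137/40
  25/9 79/30 31/12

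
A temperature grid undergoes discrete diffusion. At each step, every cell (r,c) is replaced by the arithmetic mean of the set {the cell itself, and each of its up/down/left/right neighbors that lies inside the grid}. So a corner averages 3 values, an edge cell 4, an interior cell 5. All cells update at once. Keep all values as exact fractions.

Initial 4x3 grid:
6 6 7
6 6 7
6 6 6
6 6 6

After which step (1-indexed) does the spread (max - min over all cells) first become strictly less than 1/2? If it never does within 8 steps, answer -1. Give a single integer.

Answer: 2

Derivation:
Step 1: max=20/3, min=6, spread=2/3
Step 2: max=233/36, min=6, spread=17/36
  -> spread < 1/2 first at step 2
Step 3: max=862/135, min=6, spread=52/135
Step 4: max=818849/129600, min=10847/1800, spread=7573/25920
Step 5: max=48825001/7776000, min=163217/27000, spread=363701/1555200
Step 6: max=2915213999/466560000, min=4367413/720000, spread=681043/3732480
Step 7: max=174330937141/27993600000, min=1182282089/194400000, spread=163292653/1119744000
Step 8: max=10432523884319/1679616000000, min=35549139163/5832000000, spread=1554974443/13436928000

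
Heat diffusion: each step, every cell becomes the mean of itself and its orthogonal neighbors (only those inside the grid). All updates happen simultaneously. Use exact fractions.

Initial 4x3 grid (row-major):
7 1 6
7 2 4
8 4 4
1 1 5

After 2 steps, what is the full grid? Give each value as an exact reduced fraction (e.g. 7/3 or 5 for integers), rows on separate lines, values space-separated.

After step 1:
  5 4 11/3
  6 18/5 4
  5 19/5 17/4
  10/3 11/4 10/3
After step 2:
  5 61/15 35/9
  49/10 107/25 931/240
  68/15 97/25 923/240
  133/36 793/240 31/9

Answer: 5 61/15 35/9
49/10 107/25 931/240
68/15 97/25 923/240
133/36 793/240 31/9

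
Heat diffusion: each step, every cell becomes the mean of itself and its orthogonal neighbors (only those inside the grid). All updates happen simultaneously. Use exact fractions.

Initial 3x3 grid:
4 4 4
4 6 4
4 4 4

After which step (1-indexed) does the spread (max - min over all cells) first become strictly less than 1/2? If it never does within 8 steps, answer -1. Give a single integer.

Step 1: max=9/2, min=4, spread=1/2
Step 2: max=112/25, min=169/40, spread=51/200
  -> spread < 1/2 first at step 2
Step 3: max=10423/2400, min=767/180, spread=589/7200
Step 4: max=64943/15000, min=617081/144000, spread=31859/720000
Step 5: max=37251607/8640000, min=3864721/900000, spread=751427/43200000
Step 6: max=232634687/54000000, min=2228663129/518400000, spread=23149331/2592000000
Step 7: max=133898654263/31104000000, min=13934931889/3240000000, spread=616540643/155520000000
Step 8: max=836712453983/194400000000, min=8028892008761/1866240000000, spread=17737747379/9331200000000

Answer: 2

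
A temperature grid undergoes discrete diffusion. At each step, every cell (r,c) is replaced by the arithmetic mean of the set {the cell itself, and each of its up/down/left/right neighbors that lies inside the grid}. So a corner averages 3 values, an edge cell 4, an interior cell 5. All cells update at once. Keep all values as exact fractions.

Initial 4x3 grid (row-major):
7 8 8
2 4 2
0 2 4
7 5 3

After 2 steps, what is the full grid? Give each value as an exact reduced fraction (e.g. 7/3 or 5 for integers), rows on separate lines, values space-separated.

After step 1:
  17/3 27/4 6
  13/4 18/5 9/2
  11/4 3 11/4
  4 17/4 4
After step 2:
  47/9 1321/240 23/4
  229/60 211/50 337/80
  13/4 327/100 57/16
  11/3 61/16 11/3

Answer: 47/9 1321/240 23/4
229/60 211/50 337/80
13/4 327/100 57/16
11/3 61/16 11/3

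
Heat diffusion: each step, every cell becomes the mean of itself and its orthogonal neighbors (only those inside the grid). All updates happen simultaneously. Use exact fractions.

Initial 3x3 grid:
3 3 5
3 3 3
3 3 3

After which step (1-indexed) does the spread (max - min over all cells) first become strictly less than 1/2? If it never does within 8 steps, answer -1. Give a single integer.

Step 1: max=11/3, min=3, spread=2/3
Step 2: max=32/9, min=3, spread=5/9
Step 3: max=365/108, min=3, spread=41/108
  -> spread < 1/2 first at step 3
Step 4: max=21571/6480, min=551/180, spread=347/1296
Step 5: max=1273337/388800, min=5557/1800, spread=2921/15552
Step 6: max=75812539/23328000, min=673483/216000, spread=24611/186624
Step 7: max=4517762033/1399680000, min=15236741/4860000, spread=207329/2239488
Step 8: max=269972352451/83980800000, min=816401599/259200000, spread=1746635/26873856

Answer: 3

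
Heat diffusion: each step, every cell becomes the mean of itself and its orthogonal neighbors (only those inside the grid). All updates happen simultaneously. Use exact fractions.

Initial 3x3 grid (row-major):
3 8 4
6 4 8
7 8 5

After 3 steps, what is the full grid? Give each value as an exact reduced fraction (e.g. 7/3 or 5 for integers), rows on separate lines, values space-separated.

After step 1:
  17/3 19/4 20/3
  5 34/5 21/4
  7 6 7
After step 2:
  185/36 1433/240 50/9
  367/60 139/25 1543/240
  6 67/10 73/12
After step 3:
  12403/2160 80011/14400 808/135
  10267/1800 9233/1500 85061/14400
  1129/180 7303/1200 1537/240

Answer: 12403/2160 80011/14400 808/135
10267/1800 9233/1500 85061/14400
1129/180 7303/1200 1537/240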